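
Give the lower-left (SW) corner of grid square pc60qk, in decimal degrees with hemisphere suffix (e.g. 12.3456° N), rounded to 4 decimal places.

69.5833° S, 133.3333° E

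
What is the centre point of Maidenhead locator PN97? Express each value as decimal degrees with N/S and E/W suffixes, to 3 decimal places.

Field P=15, N=13: +15·20° lon, +13·10° lat → SW at lon 120°, lat 40°.
Square 9, 7: +9·2° lon, +7·1° lat → SW at lon 138°, lat 47°.
Cell spans 2° lon × 1° lat. Centre is SW corner plus half of each.
latitude 47.500° N, longitude 139.000° E.

47.500° N, 139.000° E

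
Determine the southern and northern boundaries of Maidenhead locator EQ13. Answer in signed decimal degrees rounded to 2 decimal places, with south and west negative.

Field E=4, Q=16: +4·20° lon, +16·10° lat → SW at lon -100°, lat 70°.
Square 1, 3: +1·2° lon, +3·1° lat → SW at lon -98°, lat 73°.
Cell spans 2° lon × 1° lat.
south 73.00, north 74.00.

73.00, 74.00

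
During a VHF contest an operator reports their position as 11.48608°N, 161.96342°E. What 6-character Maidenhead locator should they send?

RK01xl

Offset from 180°W / 90°S: lon 341.9634°, lat 101.4861°.
Field (20°×10°, letters A–R): 341.9634/20 → 17 → R, 101.4861/10 → 10 → K; chars RK.
Square (2°×1°, digits 0–9): 1.9634/2 → 0, 1.4861/1 → 1; chars 01.
Subsquare (5′×2.5′, letters a–x): 1.9634/0.0833333 → 23 → x, 0.4861/0.0416667 → 11 → l; chars xl.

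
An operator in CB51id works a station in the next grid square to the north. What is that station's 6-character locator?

CB51ie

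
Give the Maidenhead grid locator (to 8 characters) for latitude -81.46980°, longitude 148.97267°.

QA48lm67

Offset from 180°W / 90°S: lon 328.97267°, lat 8.53020°.
Field (20°×10°, letters A–R): 328.97267/20 → 16 → Q, 8.53020/10 → 0 → A; chars QA.
Square (2°×1°, digits 0–9): 8.97267/2 → 4, 8.53020/1 → 8; chars 48.
Subsquare (5′×2.5′, letters a–x): 0.97267/0.0833333 → 11 → l, 0.53020/0.0416667 → 12 → m; chars lm.
Extended square (30″×15″, digits 0–9): 0.05600/0.00833333 → 6, 0.03020/0.00416667 → 7; chars 67.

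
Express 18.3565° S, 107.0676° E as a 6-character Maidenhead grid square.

OH31mp

Offset from 180°W / 90°S: lon 287.0676°, lat 71.6435°.
Field: lon ⌊287.0676/20⌋ = 14 → O; lat ⌊71.6435/10⌋ = 7 → H.
Square: lon ⌊7.0676/2⌋ = 3; lat ⌊1.6435/1⌋ = 1.
Subsquare: lon ⌊1.0676/0.0833333⌋ = 12 → m; lat ⌊0.6435/0.0416667⌋ = 15 → p.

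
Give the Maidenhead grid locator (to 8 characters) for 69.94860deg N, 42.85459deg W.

GP89nw77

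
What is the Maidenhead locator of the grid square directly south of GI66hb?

GI66ha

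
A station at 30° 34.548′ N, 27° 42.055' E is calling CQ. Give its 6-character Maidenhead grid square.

KM30un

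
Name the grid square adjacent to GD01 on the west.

Longitude square 0; −1 → -1, wraps to 9, carry into field.
Longitude field G = 6; −1 → 5 = F.
The latitude characters are unchanged.

FD91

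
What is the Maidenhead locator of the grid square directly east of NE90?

OE00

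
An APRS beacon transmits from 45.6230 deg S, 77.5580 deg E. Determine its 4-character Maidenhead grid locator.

ME84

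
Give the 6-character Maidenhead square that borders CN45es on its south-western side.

CN45dr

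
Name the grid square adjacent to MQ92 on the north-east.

NQ03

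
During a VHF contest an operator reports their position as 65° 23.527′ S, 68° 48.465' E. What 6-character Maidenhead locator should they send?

MC44jo

Shift to the Maidenhead origin (180°W, 90°S): lon 248.8077, lat 24.6079.
Field: lon ⌊248.8077/20⌋ = 12 → M; lat ⌊24.6079/10⌋ = 2 → C.
Square: lon ⌊8.8077/2⌋ = 4; lat ⌊4.6079/1⌋ = 4.
Subsquare: lon ⌊0.8077/0.0833333⌋ = 9 → j; lat ⌊0.6079/0.0416667⌋ = 14 → o.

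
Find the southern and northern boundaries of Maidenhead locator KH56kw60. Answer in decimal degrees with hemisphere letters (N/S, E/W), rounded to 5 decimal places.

13.08333° S, 13.07917° S

Field K=10, H=7: +10·20° lon, +7·10° lat → SW at lon 20°, lat -20°.
Square 5, 6: +5·2° lon, +6·1° lat → SW at lon 30°, lat -14°.
Subsquare k=10, w=22: +10·0.0833333° lon, +22·0.0416667° lat → SW at lon 30.8333°, lat -13.0833°.
Extended square 6, 0: +6·0.00833333° lon, +0·0.00416667° lat → SW at lon 30.8833°, lat -13.0833°.
Cell spans 0.00833333° lon × 0.00416667° lat.
south 13.08333° S, north 13.07917° S.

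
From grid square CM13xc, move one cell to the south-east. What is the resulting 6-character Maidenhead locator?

CM23ab

Longitude subsquare x = 23; +1 → 24, wraps to 0 = a, carry into square.
Longitude square 1; +1 → 2.
Latitude subsquare c = 2; −1 → 1 = b.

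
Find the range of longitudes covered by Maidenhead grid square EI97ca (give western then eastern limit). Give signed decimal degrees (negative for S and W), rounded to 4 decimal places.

-81.8333, -81.7500

Field E=4, I=8: +4·20° lon, +8·10° lat → SW at lon -100°, lat -10°.
Square 9, 7: +9·2° lon, +7·1° lat → SW at lon -82°, lat -3°.
Subsquare c=2, a=0: +2·0.0833333° lon, +0·0.0416667° lat → SW at lon -81.8333°, lat -3°.
Cell spans 0.0833333° lon × 0.0416667° lat.
west -81.8333, east -81.7500.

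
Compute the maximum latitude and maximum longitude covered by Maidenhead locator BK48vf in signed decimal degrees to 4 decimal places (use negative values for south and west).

Field B=1, K=10: +1·20° lon, +10·10° lat → SW at lon -160°, lat 10°.
Square 4, 8: +4·2° lon, +8·1° lat → SW at lon -152°, lat 18°.
Subsquare v=21, f=5: +21·0.0833333° lon, +5·0.0416667° lat → SW at lon -150.25°, lat 18.2083°.
Cell spans 0.0833333° lon × 0.0416667° lat. NE corner is SW corner plus one full cell.
latitude 18.2500, longitude -150.1667.

18.2500, -150.1667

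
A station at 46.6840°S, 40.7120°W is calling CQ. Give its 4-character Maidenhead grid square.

Shift to the Maidenhead origin (180°W, 90°S): lon 139.29, lat 43.32.
Field: 139.29/20 → 6 → G, 43.32/10 → 4 → E; chars GE.
Square: 19.29/2 → 9, 3.32/1 → 3; chars 93.

GE93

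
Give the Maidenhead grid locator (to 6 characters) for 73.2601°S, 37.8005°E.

KB86vr

Add 180° to longitude and 90° to latitude: 217.8005, 16.7399.
Field: lon ⌊217.8005/20⌋ = 10 → K; lat ⌊16.7399/10⌋ = 1 → B.
Square: lon ⌊17.8005/2⌋ = 8; lat ⌊6.7399/1⌋ = 6.
Subsquare: lon ⌊1.8005/0.0833333⌋ = 21 → v; lat ⌊0.7399/0.0416667⌋ = 17 → r.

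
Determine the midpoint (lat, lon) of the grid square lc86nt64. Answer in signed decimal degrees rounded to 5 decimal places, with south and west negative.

-63.18958, 57.13750

Field L=11, C=2: +11·20° lon, +2·10° lat → SW at lon 40°, lat -70°.
Square 8, 6: +8·2° lon, +6·1° lat → SW at lon 56°, lat -64°.
Subsquare n=13, t=19: +13·0.0833333° lon, +19·0.0416667° lat → SW at lon 57.0833°, lat -63.2083°.
Extended square 6, 4: +6·0.00833333° lon, +4·0.00416667° lat → SW at lon 57.1333°, lat -63.1917°.
Cell spans 0.00833333° lon × 0.00416667° lat. Centre is SW corner plus half of each.
latitude -63.18958, longitude 57.13750.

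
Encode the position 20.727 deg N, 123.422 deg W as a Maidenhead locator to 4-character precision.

Add 180° to longitude and 90° to latitude: 56.58, 110.73.
Field (20°×10°, letters A–R): lon ⌊56.58/20⌋ = 2 → C; lat ⌊110.73/10⌋ = 11 → L.
Square (2°×1°, digits 0–9): lon ⌊16.58/2⌋ = 8; lat ⌊0.73/1⌋ = 0.

CL80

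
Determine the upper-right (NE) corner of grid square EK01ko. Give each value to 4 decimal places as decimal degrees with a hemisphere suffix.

Field E=4, K=10: +4·20° lon, +10·10° lat → SW at lon -100°, lat 10°.
Square 0, 1: +0·2° lon, +1·1° lat → SW at lon -100°, lat 11°.
Subsquare k=10, o=14: +10·0.0833333° lon, +14·0.0416667° lat → SW at lon -99.1667°, lat 11.5833°.
Cell spans 0.0833333° lon × 0.0416667° lat. NE corner is SW corner plus one full cell.
latitude 11.6250° N, longitude 99.0833° W.

11.6250° N, 99.0833° W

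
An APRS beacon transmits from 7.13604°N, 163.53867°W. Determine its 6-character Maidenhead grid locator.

AJ87fd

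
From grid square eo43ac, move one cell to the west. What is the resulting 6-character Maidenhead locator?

EO33xc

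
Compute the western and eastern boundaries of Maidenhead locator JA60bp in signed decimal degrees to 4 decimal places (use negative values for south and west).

Field J=9, A=0: +9·20° lon, +0·10° lat → SW at lon 0°, lat -90°.
Square 6, 0: +6·2° lon, +0·1° lat → SW at lon 12°, lat -90°.
Subsquare b=1, p=15: +1·0.0833333° lon, +15·0.0416667° lat → SW at lon 12.0833°, lat -89.375°.
Cell spans 0.0833333° lon × 0.0416667° lat.
west 12.0833, east 12.1667.

12.0833, 12.1667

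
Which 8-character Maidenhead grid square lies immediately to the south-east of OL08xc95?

OL18ac04

Longitude extended square 9; +1 → 10, wraps to 0, carry into subsquare.
Longitude subsquare x = 23; +1 → 24, wraps to 0 = a, carry into square.
Longitude square 0; +1 → 1.
Latitude extended square 5; −1 → 4.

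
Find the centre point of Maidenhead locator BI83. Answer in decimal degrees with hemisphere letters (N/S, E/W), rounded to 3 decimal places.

Field B=1, I=8: +1·20° lon, +8·10° lat → SW at lon -160°, lat -10°.
Square 8, 3: +8·2° lon, +3·1° lat → SW at lon -144°, lat -7°.
Cell spans 2° lon × 1° lat. Centre is SW corner plus half of each.
latitude 6.500° S, longitude 143.000° W.

6.500° S, 143.000° W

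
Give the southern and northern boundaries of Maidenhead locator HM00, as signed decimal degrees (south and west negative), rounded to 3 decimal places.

Field H=7, M=12: +7·20° lon, +12·10° lat → SW at lon -40°, lat 30°.
Square 0, 0: +0·2° lon, +0·1° lat → SW at lon -40°, lat 30°.
Cell spans 2° lon × 1° lat.
south 30.000, north 31.000.

30.000, 31.000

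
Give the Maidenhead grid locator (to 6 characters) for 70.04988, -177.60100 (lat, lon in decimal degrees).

AQ10eb

Add 180° to longitude and 90° to latitude: 2.3990, 160.0499.
Field: 2.3990/20 → 0 → A, 160.0499/10 → 16 → Q; chars AQ.
Square: 2.3990/2 → 1, 0.0499/1 → 0; chars 10.
Subsquare: 0.3990/0.0833333 → 4 → e, 0.0499/0.0416667 → 1 → b; chars eb.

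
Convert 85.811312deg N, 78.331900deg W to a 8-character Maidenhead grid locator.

FR05ut04

Offset from 180°W / 90°S: lon 101.66810°, lat 175.81131°.
Field (20°×10°, letters A–R): lon ⌊101.66810/20⌋ = 5 → F; lat ⌊175.81131/10⌋ = 17 → R.
Square (2°×1°, digits 0–9): lon ⌊1.66810/2⌋ = 0; lat ⌊5.81131/1⌋ = 5.
Subsquare (5′×2.5′, letters a–x): lon ⌊1.66810/0.0833333⌋ = 20 → u; lat ⌊0.81131/0.0416667⌋ = 19 → t.
Extended square (30″×15″, digits 0–9): lon ⌊0.00143/0.00833333⌋ = 0; lat ⌊0.01965/0.00416667⌋ = 4.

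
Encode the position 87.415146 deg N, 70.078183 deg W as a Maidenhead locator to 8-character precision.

FR47xj09

Offset from 180°W / 90°S: lon 109.92182°, lat 177.41515°.
Field (20°×10°, letters A–R): lon ⌊109.92182/20⌋ = 5 → F; lat ⌊177.41515/10⌋ = 17 → R.
Square (2°×1°, digits 0–9): lon ⌊9.92182/2⌋ = 4; lat ⌊7.41515/1⌋ = 7.
Subsquare (5′×2.5′, letters a–x): lon ⌊1.92182/0.0833333⌋ = 23 → x; lat ⌊0.41515/0.0416667⌋ = 9 → j.
Extended square (30″×15″, digits 0–9): lon ⌊0.00515/0.00833333⌋ = 0; lat ⌊0.04015/0.00416667⌋ = 9.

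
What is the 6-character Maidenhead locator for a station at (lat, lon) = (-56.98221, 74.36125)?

Offset from 180°W / 90°S: lon 254.3612°, lat 33.0178°.
Field: 254.3612/20 → 12 → M, 33.0178/10 → 3 → D; chars MD.
Square: 14.3612/2 → 7, 3.0178/1 → 3; chars 73.
Subsquare: 0.3612/0.0833333 → 4 → e, 0.0178/0.0416667 → 0 → a; chars ea.

MD73ea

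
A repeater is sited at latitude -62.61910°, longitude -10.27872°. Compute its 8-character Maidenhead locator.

IC47uj61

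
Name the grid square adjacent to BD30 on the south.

BC39

Latitude square 0; −1 → -1, wraps to 9, carry into field.
Latitude field D = 3; −1 → 2 = C.
The longitude characters are unchanged.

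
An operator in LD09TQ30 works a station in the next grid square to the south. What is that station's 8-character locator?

Latitude extended square 0; −1 → -1, wraps to 9, carry into subsquare.
Latitude subsquare q = 16; −1 → 15 = p.
The longitude characters are unchanged.

LD09tp39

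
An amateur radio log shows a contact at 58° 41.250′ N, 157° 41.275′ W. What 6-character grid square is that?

BO18dq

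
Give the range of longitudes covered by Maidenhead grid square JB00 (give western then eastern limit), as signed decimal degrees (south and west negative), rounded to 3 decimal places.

0.000, 2.000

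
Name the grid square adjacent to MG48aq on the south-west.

MG38xp

Longitude subsquare a = 0; −1 → -1, wraps to 23 = x, carry into square.
Longitude square 4; −1 → 3.
Latitude subsquare q = 16; −1 → 15 = p.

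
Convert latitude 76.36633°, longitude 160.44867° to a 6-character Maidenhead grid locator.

RQ06fi

Add 180° to longitude and 90° to latitude: 340.4487, 166.3663.
Field: 340.4487/20 → 17 → R, 166.3663/10 → 16 → Q; chars RQ.
Square: 0.4487/2 → 0, 6.3663/1 → 6; chars 06.
Subsquare: 0.4487/0.0833333 → 5 → f, 0.3663/0.0416667 → 8 → i; chars fi.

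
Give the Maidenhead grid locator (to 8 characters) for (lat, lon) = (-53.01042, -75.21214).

FD26jx47

Offset from 180°W / 90°S: lon 104.78786°, lat 36.98958°.
Field (20°×10°, letters A–R): lon ⌊104.78786/20⌋ = 5 → F; lat ⌊36.98958/10⌋ = 3 → D.
Square (2°×1°, digits 0–9): lon ⌊4.78786/2⌋ = 2; lat ⌊6.98958/1⌋ = 6.
Subsquare (5′×2.5′, letters a–x): lon ⌊0.78786/0.0833333⌋ = 9 → j; lat ⌊0.98958/0.0416667⌋ = 23 → x.
Extended square (30″×15″, digits 0–9): lon ⌊0.03786/0.00833333⌋ = 4; lat ⌊0.03125/0.00416667⌋ = 7.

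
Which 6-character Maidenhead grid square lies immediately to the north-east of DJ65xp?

DJ75aq

Longitude subsquare x = 23; +1 → 24, wraps to 0 = a, carry into square.
Longitude square 6; +1 → 7.
Latitude subsquare p = 15; +1 → 16 = q.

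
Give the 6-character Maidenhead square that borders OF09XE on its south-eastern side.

OF19ad

Longitude subsquare x = 23; +1 → 24, wraps to 0 = a, carry into square.
Longitude square 0; +1 → 1.
Latitude subsquare e = 4; −1 → 3 = d.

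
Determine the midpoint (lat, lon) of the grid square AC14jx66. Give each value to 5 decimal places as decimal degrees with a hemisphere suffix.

65.01458° S, 177.19583° W

Field A=0, C=2: +0·20° lon, +2·10° lat → SW at lon -180°, lat -70°.
Square 1, 4: +1·2° lon, +4·1° lat → SW at lon -178°, lat -66°.
Subsquare j=9, x=23: +9·0.0833333° lon, +23·0.0416667° lat → SW at lon -177.25°, lat -65.0417°.
Extended square 6, 6: +6·0.00833333° lon, +6·0.00416667° lat → SW at lon -177.2°, lat -65.0167°.
Cell spans 0.00833333° lon × 0.00416667° lat. Centre is SW corner plus half of each.
latitude 65.01458° S, longitude 177.19583° W.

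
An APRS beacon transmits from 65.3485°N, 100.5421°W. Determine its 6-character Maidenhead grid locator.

Add 180° to longitude and 90° to latitude: 79.4579, 155.3485.
Field (20°×10°, letters A–R): lon ⌊79.4579/20⌋ = 3 → D; lat ⌊155.3485/10⌋ = 15 → P.
Square (2°×1°, digits 0–9): lon ⌊19.4579/2⌋ = 9; lat ⌊5.3485/1⌋ = 5.
Subsquare (5′×2.5′, letters a–x): lon ⌊1.4579/0.0833333⌋ = 17 → r; lat ⌊0.3485/0.0416667⌋ = 8 → i.

DP95ri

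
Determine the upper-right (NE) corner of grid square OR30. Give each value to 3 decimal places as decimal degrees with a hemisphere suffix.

81.000° N, 108.000° E

Field O=14, R=17: +14·20° lon, +17·10° lat → SW at lon 100°, lat 80°.
Square 3, 0: +3·2° lon, +0·1° lat → SW at lon 106°, lat 80°.
Cell spans 2° lon × 1° lat. NE corner is SW corner plus one full cell.
latitude 81.000° N, longitude 108.000° E.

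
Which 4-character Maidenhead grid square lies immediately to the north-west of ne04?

Longitude square 0; −1 → -1, wraps to 9, carry into field.
Longitude field N = 13; −1 → 12 = M.
Latitude square 4; +1 → 5.

ME95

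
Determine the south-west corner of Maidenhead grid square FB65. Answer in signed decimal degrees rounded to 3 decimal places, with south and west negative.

Field F=5, B=1: +5·20° lon, +1·10° lat → SW at lon -80°, lat -80°.
Square 6, 5: +6·2° lon, +5·1° lat → SW at lon -68°, lat -75°.
latitude -75.000, longitude -68.000.

-75.000, -68.000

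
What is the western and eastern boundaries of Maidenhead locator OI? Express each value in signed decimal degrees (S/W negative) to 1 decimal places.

Field O=14, I=8: +14·20° lon, +8·10° lat → SW at lon 100°, lat -10°.
Cell spans 20° lon × 10° lat.
west 100.0, east 120.0.

100.0, 120.0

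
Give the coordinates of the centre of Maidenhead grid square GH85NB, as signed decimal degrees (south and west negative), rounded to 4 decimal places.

-14.9375, -42.8750

Field G=6, H=7: +6·20° lon, +7·10° lat → SW at lon -60°, lat -20°.
Square 8, 5: +8·2° lon, +5·1° lat → SW at lon -44°, lat -15°.
Subsquare n=13, b=1: +13·0.0833333° lon, +1·0.0416667° lat → SW at lon -42.9167°, lat -14.9583°.
Cell spans 0.0833333° lon × 0.0416667° lat. Centre is SW corner plus half of each.
latitude -14.9375, longitude -42.8750.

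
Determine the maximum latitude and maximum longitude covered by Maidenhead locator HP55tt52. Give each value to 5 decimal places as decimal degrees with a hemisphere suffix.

65.80417° N, 28.36667° W

Field H=7, P=15: +7·20° lon, +15·10° lat → SW at lon -40°, lat 60°.
Square 5, 5: +5·2° lon, +5·1° lat → SW at lon -30°, lat 65°.
Subsquare t=19, t=19: +19·0.0833333° lon, +19·0.0416667° lat → SW at lon -28.4167°, lat 65.7917°.
Extended square 5, 2: +5·0.00833333° lon, +2·0.00416667° lat → SW at lon -28.375°, lat 65.8°.
Cell spans 0.00833333° lon × 0.00416667° lat. NE corner is SW corner plus one full cell.
latitude 65.80417° N, longitude 28.36667° W.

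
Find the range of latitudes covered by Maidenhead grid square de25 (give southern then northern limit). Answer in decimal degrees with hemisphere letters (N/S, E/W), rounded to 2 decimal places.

45.00° S, 44.00° S

Field D=3, E=4: +3·20° lon, +4·10° lat → SW at lon -120°, lat -50°.
Square 2, 5: +2·2° lon, +5·1° lat → SW at lon -116°, lat -45°.
Cell spans 2° lon × 1° lat.
south 45.00° S, north 44.00° S.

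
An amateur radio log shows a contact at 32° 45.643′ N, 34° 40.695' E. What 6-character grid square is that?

Add 180° to longitude and 90° to latitude: 214.6782, 122.7607.
Field: 214.6782/20 → 10 → K, 122.7607/10 → 12 → M; chars KM.
Square: 14.6782/2 → 7, 2.7607/1 → 2; chars 72.
Subsquare: 0.6782/0.0833333 → 8 → i, 0.7607/0.0416667 → 18 → s; chars is.

KM72is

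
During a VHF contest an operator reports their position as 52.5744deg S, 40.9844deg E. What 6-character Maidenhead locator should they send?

LD07lk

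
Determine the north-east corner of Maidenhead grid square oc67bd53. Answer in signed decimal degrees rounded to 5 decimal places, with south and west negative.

-62.85833, 112.13333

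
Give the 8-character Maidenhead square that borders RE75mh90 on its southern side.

RE75mg99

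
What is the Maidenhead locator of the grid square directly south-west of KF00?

Longitude square 0; −1 → -1, wraps to 9, carry into field.
Longitude field K = 10; −1 → 9 = J.
Latitude square 0; −1 → -1, wraps to 9, carry into field.
Latitude field F = 5; −1 → 4 = E.

JE99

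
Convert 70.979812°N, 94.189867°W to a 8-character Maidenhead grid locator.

EQ20vx75

Offset from 180°W / 90°S: lon 85.81013°, lat 160.97981°.
Field: 85.81013/20 → 4 → E, 160.97981/10 → 16 → Q; chars EQ.
Square: 5.81013/2 → 2, 0.97981/1 → 0; chars 20.
Subsquare: 1.81013/0.0833333 → 21 → v, 0.97981/0.0416667 → 23 → x; chars vx.
Extended square: 0.06013/0.00833333 → 7, 0.02148/0.00416667 → 5; chars 75.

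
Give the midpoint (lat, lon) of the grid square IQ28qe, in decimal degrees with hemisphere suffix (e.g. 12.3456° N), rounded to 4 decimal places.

78.1875° N, 14.6250° W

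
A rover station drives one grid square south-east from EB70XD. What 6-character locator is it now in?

EB80ac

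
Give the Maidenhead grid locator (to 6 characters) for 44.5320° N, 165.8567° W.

AN74bm

Add 180° to longitude and 90° to latitude: 14.1433, 134.5320.
Field: lon ⌊14.1433/20⌋ = 0 → A; lat ⌊134.5320/10⌋ = 13 → N.
Square: lon ⌊14.1433/2⌋ = 7; lat ⌊4.5320/1⌋ = 4.
Subsquare: lon ⌊0.1433/0.0833333⌋ = 1 → b; lat ⌊0.5320/0.0416667⌋ = 12 → m.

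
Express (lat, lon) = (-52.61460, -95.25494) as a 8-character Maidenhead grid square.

ED27ij92

Add 180° to longitude and 90° to latitude: 84.74506, 37.38540.
Field: lon ⌊84.74506/20⌋ = 4 → E; lat ⌊37.38540/10⌋ = 3 → D.
Square: lon ⌊4.74506/2⌋ = 2; lat ⌊7.38540/1⌋ = 7.
Subsquare: lon ⌊0.74506/0.0833333⌋ = 8 → i; lat ⌊0.38540/0.0416667⌋ = 9 → j.
Extended square: lon ⌊0.07839/0.00833333⌋ = 9; lat ⌊0.01040/0.00416667⌋ = 2.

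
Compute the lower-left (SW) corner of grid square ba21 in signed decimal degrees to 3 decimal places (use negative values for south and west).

Field B=1, A=0: +1·20° lon, +0·10° lat → SW at lon -160°, lat -90°.
Square 2, 1: +2·2° lon, +1·1° lat → SW at lon -156°, lat -89°.
latitude -89.000, longitude -156.000.

-89.000, -156.000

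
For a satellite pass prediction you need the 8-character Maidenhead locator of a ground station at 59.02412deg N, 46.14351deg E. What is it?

LO39ba75

Shift to the Maidenhead origin (180°W, 90°S): lon 226.14351, lat 149.02412.
Field: 226.14351/20 → 11 → L, 149.02412/10 → 14 → O; chars LO.
Square: 6.14351/2 → 3, 9.02412/1 → 9; chars 39.
Subsquare: 0.14351/0.0833333 → 1 → b, 0.02412/0.0416667 → 0 → a; chars ba.
Extended square: 0.06018/0.00833333 → 7, 0.02412/0.00416667 → 5; chars 75.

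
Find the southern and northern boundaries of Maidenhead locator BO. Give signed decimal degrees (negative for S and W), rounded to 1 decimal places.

Field B=1, O=14: +1·20° lon, +14·10° lat → SW at lon -160°, lat 50°.
Cell spans 20° lon × 10° lat.
south 50.0, north 60.0.

50.0, 60.0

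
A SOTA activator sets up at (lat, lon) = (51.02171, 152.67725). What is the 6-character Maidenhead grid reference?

Offset from 180°W / 90°S: lon 332.6772°, lat 141.0217°.
Field (20°×10°, letters A–R): lon ⌊332.6772/20⌋ = 16 → Q; lat ⌊141.0217/10⌋ = 14 → O.
Square (2°×1°, digits 0–9): lon ⌊12.6772/2⌋ = 6; lat ⌊1.0217/1⌋ = 1.
Subsquare (5′×2.5′, letters a–x): lon ⌊0.6772/0.0833333⌋ = 8 → i; lat ⌊0.0217/0.0416667⌋ = 0 → a.

QO61ia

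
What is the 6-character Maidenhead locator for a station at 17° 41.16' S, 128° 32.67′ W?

CH52rh

Add 180° to longitude and 90° to latitude: 51.4555, 72.3140.
Field (20°×10°, letters A–R): 51.4555/20 → 2 → C, 72.3140/10 → 7 → H; chars CH.
Square (2°×1°, digits 0–9): 11.4555/2 → 5, 2.3140/1 → 2; chars 52.
Subsquare (5′×2.5′, letters a–x): 1.4555/0.0833333 → 17 → r, 0.3140/0.0416667 → 7 → h; chars rh.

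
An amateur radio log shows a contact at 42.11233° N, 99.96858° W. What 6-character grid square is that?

EN02ac

Add 180° to longitude and 90° to latitude: 80.0314, 132.1123.
Field: 80.0314/20 → 4 → E, 132.1123/10 → 13 → N; chars EN.
Square: 0.0314/2 → 0, 2.1123/1 → 2; chars 02.
Subsquare: 0.0314/0.0833333 → 0 → a, 0.1123/0.0416667 → 2 → c; chars ac.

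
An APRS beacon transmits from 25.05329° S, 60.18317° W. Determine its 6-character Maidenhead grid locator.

FG94vw

Add 180° to longitude and 90° to latitude: 119.8168, 64.9467.
Field: lon ⌊119.8168/20⌋ = 5 → F; lat ⌊64.9467/10⌋ = 6 → G.
Square: lon ⌊19.8168/2⌋ = 9; lat ⌊4.9467/1⌋ = 4.
Subsquare: lon ⌊1.8168/0.0833333⌋ = 21 → v; lat ⌊0.9467/0.0416667⌋ = 22 → w.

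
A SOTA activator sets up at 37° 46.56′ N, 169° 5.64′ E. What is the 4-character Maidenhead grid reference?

Add 180° to longitude and 90° to latitude: 349.09, 127.78.
Field: lon ⌊349.09/20⌋ = 17 → R; lat ⌊127.78/10⌋ = 12 → M.
Square: lon ⌊9.09/2⌋ = 4; lat ⌊7.78/1⌋ = 7.

RM47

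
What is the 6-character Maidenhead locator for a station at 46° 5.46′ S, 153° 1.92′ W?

BE33lv

Shift to the Maidenhead origin (180°W, 90°S): lon 26.9680, lat 43.9090.
Field (20°×10°, letters A–R): lon ⌊26.9680/20⌋ = 1 → B; lat ⌊43.9090/10⌋ = 4 → E.
Square (2°×1°, digits 0–9): lon ⌊6.9680/2⌋ = 3; lat ⌊3.9090/1⌋ = 3.
Subsquare (5′×2.5′, letters a–x): lon ⌊0.9680/0.0833333⌋ = 11 → l; lat ⌊0.9090/0.0416667⌋ = 21 → v.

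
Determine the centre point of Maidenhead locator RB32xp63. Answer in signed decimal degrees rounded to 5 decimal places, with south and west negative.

-77.36042, 167.97083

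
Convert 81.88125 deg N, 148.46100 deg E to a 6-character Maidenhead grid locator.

Add 180° to longitude and 90° to latitude: 328.4610, 171.8812.
Field (20°×10°, letters A–R): lon ⌊328.4610/20⌋ = 16 → Q; lat ⌊171.8812/10⌋ = 17 → R.
Square (2°×1°, digits 0–9): lon ⌊8.4610/2⌋ = 4; lat ⌊1.8812/1⌋ = 1.
Subsquare (5′×2.5′, letters a–x): lon ⌊0.4610/0.0833333⌋ = 5 → f; lat ⌊0.8812/0.0416667⌋ = 21 → v.

QR41fv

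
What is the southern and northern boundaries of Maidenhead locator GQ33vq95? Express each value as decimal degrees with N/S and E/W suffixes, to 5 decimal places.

73.68750° N, 73.69167° N

Field G=6, Q=16: +6·20° lon, +16·10° lat → SW at lon -60°, lat 70°.
Square 3, 3: +3·2° lon, +3·1° lat → SW at lon -54°, lat 73°.
Subsquare v=21, q=16: +21·0.0833333° lon, +16·0.0416667° lat → SW at lon -52.25°, lat 73.6667°.
Extended square 9, 5: +9·0.00833333° lon, +5·0.00416667° lat → SW at lon -52.175°, lat 73.6875°.
Cell spans 0.00833333° lon × 0.00416667° lat.
south 73.68750° N, north 73.69167° N.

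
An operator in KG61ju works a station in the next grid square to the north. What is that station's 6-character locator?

KG61jv

Latitude subsquare u = 20; +1 → 21 = v.
The longitude characters are unchanged.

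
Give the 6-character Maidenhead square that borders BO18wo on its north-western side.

Longitude subsquare w = 22; −1 → 21 = v.
Latitude subsquare o = 14; +1 → 15 = p.

BO18vp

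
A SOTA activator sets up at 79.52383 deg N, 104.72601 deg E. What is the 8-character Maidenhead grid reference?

OQ29im75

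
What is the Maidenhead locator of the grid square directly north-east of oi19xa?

OI29ab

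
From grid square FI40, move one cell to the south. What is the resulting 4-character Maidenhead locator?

Latitude square 0; −1 → -1, wraps to 9, carry into field.
Latitude field I = 8; −1 → 7 = H.
The longitude characters are unchanged.

FH49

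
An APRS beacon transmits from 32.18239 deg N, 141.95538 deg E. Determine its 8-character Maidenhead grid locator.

Shift to the Maidenhead origin (180°W, 90°S): lon 321.95538, lat 122.18239.
Field (20°×10°, letters A–R): 321.95538/20 → 16 → Q, 122.18239/10 → 12 → M; chars QM.
Square (2°×1°, digits 0–9): 1.95538/2 → 0, 2.18239/1 → 2; chars 02.
Subsquare (5′×2.5′, letters a–x): 1.95538/0.0833333 → 23 → x, 0.18239/0.0416667 → 4 → e; chars xe.
Extended square (30″×15″, digits 0–9): 0.03871/0.00833333 → 4, 0.01572/0.00416667 → 3; chars 43.

QM02xe43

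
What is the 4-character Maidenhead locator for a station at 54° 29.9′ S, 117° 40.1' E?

OD85

Offset from 180°W / 90°S: lon 297.67°, lat 35.50°.
Field: lon ⌊297.67/20⌋ = 14 → O; lat ⌊35.50/10⌋ = 3 → D.
Square: lon ⌊17.67/2⌋ = 8; lat ⌊5.50/1⌋ = 5.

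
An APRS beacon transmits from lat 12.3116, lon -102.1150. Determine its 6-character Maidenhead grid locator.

DK82wh

Offset from 180°W / 90°S: lon 77.8850°, lat 102.3116°.
Field: 77.8850/20 → 3 → D, 102.3116/10 → 10 → K; chars DK.
Square: 17.8850/2 → 8, 2.3116/1 → 2; chars 82.
Subsquare: 1.8850/0.0833333 → 22 → w, 0.3116/0.0416667 → 7 → h; chars wh.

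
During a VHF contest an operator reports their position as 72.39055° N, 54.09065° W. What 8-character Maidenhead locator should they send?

Shift to the Maidenhead origin (180°W, 90°S): lon 125.90935, lat 162.39055.
Field (20°×10°, letters A–R): 125.90935/20 → 6 → G, 162.39055/10 → 16 → Q; chars GQ.
Square (2°×1°, digits 0–9): 5.90935/2 → 2, 2.39055/1 → 2; chars 22.
Subsquare (5′×2.5′, letters a–x): 1.90935/0.0833333 → 22 → w, 0.39055/0.0416667 → 9 → j; chars wj.
Extended square (30″×15″, digits 0–9): 0.07602/0.00833333 → 9, 0.01555/0.00416667 → 3; chars 93.

GQ22wj93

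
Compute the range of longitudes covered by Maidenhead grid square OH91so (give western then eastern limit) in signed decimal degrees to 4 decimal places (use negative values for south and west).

119.5000, 119.5833

Field O=14, H=7: +14·20° lon, +7·10° lat → SW at lon 100°, lat -20°.
Square 9, 1: +9·2° lon, +1·1° lat → SW at lon 118°, lat -19°.
Subsquare s=18, o=14: +18·0.0833333° lon, +14·0.0416667° lat → SW at lon 119.5°, lat -18.4167°.
Cell spans 0.0833333° lon × 0.0416667° lat.
west 119.5000, east 119.5833.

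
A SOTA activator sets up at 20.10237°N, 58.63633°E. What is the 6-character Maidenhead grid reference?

Shift to the Maidenhead origin (180°W, 90°S): lon 238.6363, lat 110.1024.
Field: lon ⌊238.6363/20⌋ = 11 → L; lat ⌊110.1024/10⌋ = 11 → L.
Square: lon ⌊18.6363/2⌋ = 9; lat ⌊0.1024/1⌋ = 0.
Subsquare: lon ⌊0.6363/0.0833333⌋ = 7 → h; lat ⌊0.1024/0.0416667⌋ = 2 → c.

LL90hc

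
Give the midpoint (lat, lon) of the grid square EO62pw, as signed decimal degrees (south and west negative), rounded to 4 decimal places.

52.9375, -86.7083

Field E=4, O=14: +4·20° lon, +14·10° lat → SW at lon -100°, lat 50°.
Square 6, 2: +6·2° lon, +2·1° lat → SW at lon -88°, lat 52°.
Subsquare p=15, w=22: +15·0.0833333° lon, +22·0.0416667° lat → SW at lon -86.75°, lat 52.9167°.
Cell spans 0.0833333° lon × 0.0416667° lat. Centre is SW corner plus half of each.
latitude 52.9375, longitude -86.7083.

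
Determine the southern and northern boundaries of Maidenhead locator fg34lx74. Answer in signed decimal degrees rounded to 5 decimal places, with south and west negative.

-25.02500, -25.02083

Field F=5, G=6: +5·20° lon, +6·10° lat → SW at lon -80°, lat -30°.
Square 3, 4: +3·2° lon, +4·1° lat → SW at lon -74°, lat -26°.
Subsquare l=11, x=23: +11·0.0833333° lon, +23·0.0416667° lat → SW at lon -73.0833°, lat -25.0417°.
Extended square 7, 4: +7·0.00833333° lon, +4·0.00416667° lat → SW at lon -73.025°, lat -25.025°.
Cell spans 0.00833333° lon × 0.00416667° lat.
south -25.02500, north -25.02083.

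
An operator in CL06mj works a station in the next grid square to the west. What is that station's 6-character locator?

Longitude subsquare m = 12; −1 → 11 = l.
The latitude characters are unchanged.

CL06lj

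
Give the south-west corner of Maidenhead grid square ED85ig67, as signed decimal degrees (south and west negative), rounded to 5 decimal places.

-54.72083, -83.28333

Field E=4, D=3: +4·20° lon, +3·10° lat → SW at lon -100°, lat -60°.
Square 8, 5: +8·2° lon, +5·1° lat → SW at lon -84°, lat -55°.
Subsquare i=8, g=6: +8·0.0833333° lon, +6·0.0416667° lat → SW at lon -83.3333°, lat -54.75°.
Extended square 6, 7: +6·0.00833333° lon, +7·0.00416667° lat → SW at lon -83.2833°, lat -54.7208°.
latitude -54.72083, longitude -83.28333.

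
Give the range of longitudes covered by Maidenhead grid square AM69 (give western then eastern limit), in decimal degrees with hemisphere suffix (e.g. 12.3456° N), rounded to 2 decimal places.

168.00° W, 166.00° W

Field A=0, M=12: +0·20° lon, +12·10° lat → SW at lon -180°, lat 30°.
Square 6, 9: +6·2° lon, +9·1° lat → SW at lon -168°, lat 39°.
Cell spans 2° lon × 1° lat.
west 168.00° W, east 166.00° W.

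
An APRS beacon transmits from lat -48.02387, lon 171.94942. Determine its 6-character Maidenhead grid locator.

RE51xx

Offset from 180°W / 90°S: lon 351.9494°, lat 41.9761°.
Field: lon ⌊351.9494/20⌋ = 17 → R; lat ⌊41.9761/10⌋ = 4 → E.
Square: lon ⌊11.9494/2⌋ = 5; lat ⌊1.9761/1⌋ = 1.
Subsquare: lon ⌊1.9494/0.0833333⌋ = 23 → x; lat ⌊0.9761/0.0416667⌋ = 23 → x.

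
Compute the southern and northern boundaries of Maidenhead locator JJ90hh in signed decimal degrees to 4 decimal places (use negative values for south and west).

0.2917, 0.3333

Field J=9, J=9: +9·20° lon, +9·10° lat → SW at lon 0°, lat 0°.
Square 9, 0: +9·2° lon, +0·1° lat → SW at lon 18°, lat 0°.
Subsquare h=7, h=7: +7·0.0833333° lon, +7·0.0416667° lat → SW at lon 18.5833°, lat 0.291667°.
Cell spans 0.0833333° lon × 0.0416667° lat.
south 0.2917, north 0.3333.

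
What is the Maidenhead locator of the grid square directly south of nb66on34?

NB66on33

Latitude extended square 4; −1 → 3.
The longitude characters are unchanged.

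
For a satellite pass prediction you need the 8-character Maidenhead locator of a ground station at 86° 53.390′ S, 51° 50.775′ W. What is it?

GA43bc86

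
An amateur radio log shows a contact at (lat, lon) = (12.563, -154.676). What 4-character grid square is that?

BK22

Offset from 180°W / 90°S: lon 25.32°, lat 102.56°.
Field (20°×10°, letters A–R): lon ⌊25.32/20⌋ = 1 → B; lat ⌊102.56/10⌋ = 10 → K.
Square (2°×1°, digits 0–9): lon ⌊5.32/2⌋ = 2; lat ⌊2.56/1⌋ = 2.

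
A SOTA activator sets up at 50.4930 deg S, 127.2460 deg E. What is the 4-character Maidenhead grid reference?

PD39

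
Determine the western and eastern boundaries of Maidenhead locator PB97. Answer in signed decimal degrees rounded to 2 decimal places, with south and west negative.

138.00, 140.00

Field P=15, B=1: +15·20° lon, +1·10° lat → SW at lon 120°, lat -80°.
Square 9, 7: +9·2° lon, +7·1° lat → SW at lon 138°, lat -73°.
Cell spans 2° lon × 1° lat.
west 138.00, east 140.00.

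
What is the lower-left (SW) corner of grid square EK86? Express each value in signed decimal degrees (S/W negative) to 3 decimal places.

16.000, -84.000

Field E=4, K=10: +4·20° lon, +10·10° lat → SW at lon -100°, lat 10°.
Square 8, 6: +8·2° lon, +6·1° lat → SW at lon -84°, lat 16°.
latitude 16.000, longitude -84.000.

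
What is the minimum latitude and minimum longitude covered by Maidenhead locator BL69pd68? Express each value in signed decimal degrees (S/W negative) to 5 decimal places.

29.15833, -146.70000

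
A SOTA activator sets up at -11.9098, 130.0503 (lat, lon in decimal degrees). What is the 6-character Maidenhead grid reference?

Offset from 180°W / 90°S: lon 310.0503°, lat 78.0902°.
Field: 310.0503/20 → 15 → P, 78.0902/10 → 7 → H; chars PH.
Square: 10.0503/2 → 5, 8.0902/1 → 8; chars 58.
Subsquare: 0.0503/0.0833333 → 0 → a, 0.0902/0.0416667 → 2 → c; chars ac.

PH58ac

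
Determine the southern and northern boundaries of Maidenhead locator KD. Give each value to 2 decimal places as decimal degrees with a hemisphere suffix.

Field K=10, D=3: +10·20° lon, +3·10° lat → SW at lon 20°, lat -60°.
Cell spans 20° lon × 10° lat.
south 60.00° S, north 50.00° S.

60.00° S, 50.00° S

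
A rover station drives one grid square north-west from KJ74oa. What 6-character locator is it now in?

KJ74nb

Longitude subsquare o = 14; −1 → 13 = n.
Latitude subsquare a = 0; +1 → 1 = b.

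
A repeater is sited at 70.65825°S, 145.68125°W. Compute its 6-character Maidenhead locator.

BB79di

Shift to the Maidenhead origin (180°W, 90°S): lon 34.3187, lat 19.3418.
Field: 34.3187/20 → 1 → B, 19.3418/10 → 1 → B; chars BB.
Square: 14.3187/2 → 7, 9.3418/1 → 9; chars 79.
Subsquare: 0.3187/0.0833333 → 3 → d, 0.3418/0.0416667 → 8 → i; chars di.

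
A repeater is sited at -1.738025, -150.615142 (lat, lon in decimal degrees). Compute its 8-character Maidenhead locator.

Offset from 180°W / 90°S: lon 29.38486°, lat 88.26198°.
Field: lon ⌊29.38486/20⌋ = 1 → B; lat ⌊88.26198/10⌋ = 8 → I.
Square: lon ⌊9.38486/2⌋ = 4; lat ⌊8.26198/1⌋ = 8.
Subsquare: lon ⌊1.38486/0.0833333⌋ = 16 → q; lat ⌊0.26198/0.0416667⌋ = 6 → g.
Extended square: lon ⌊0.05152/0.00833333⌋ = 6; lat ⌊0.01198/0.00416667⌋ = 2.

BI48qg62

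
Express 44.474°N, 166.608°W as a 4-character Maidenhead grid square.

Add 180° to longitude and 90° to latitude: 13.39, 134.47.
Field: lon ⌊13.39/20⌋ = 0 → A; lat ⌊134.47/10⌋ = 13 → N.
Square: lon ⌊13.39/2⌋ = 6; lat ⌊4.47/1⌋ = 4.

AN64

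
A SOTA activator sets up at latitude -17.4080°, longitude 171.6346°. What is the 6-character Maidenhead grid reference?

Shift to the Maidenhead origin (180°W, 90°S): lon 351.6346, lat 72.5920.
Field (20°×10°, letters A–R): lon ⌊351.6346/20⌋ = 17 → R; lat ⌊72.5920/10⌋ = 7 → H.
Square (2°×1°, digits 0–9): lon ⌊11.6346/2⌋ = 5; lat ⌊2.5920/1⌋ = 2.
Subsquare (5′×2.5′, letters a–x): lon ⌊1.6346/0.0833333⌋ = 19 → t; lat ⌊0.5920/0.0416667⌋ = 14 → o.

RH52to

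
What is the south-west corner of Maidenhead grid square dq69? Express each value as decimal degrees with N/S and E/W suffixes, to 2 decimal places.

79.00° N, 108.00° W

Field D=3, Q=16: +3·20° lon, +16·10° lat → SW at lon -120°, lat 70°.
Square 6, 9: +6·2° lon, +9·1° lat → SW at lon -108°, lat 79°.
latitude 79.00° N, longitude 108.00° W.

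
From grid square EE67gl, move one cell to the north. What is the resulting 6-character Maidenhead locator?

EE67gm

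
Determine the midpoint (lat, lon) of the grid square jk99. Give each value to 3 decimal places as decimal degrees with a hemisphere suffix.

19.500° N, 19.000° E

Field J=9, K=10: +9·20° lon, +10·10° lat → SW at lon 0°, lat 10°.
Square 9, 9: +9·2° lon, +9·1° lat → SW at lon 18°, lat 19°.
Cell spans 2° lon × 1° lat. Centre is SW corner plus half of each.
latitude 19.500° N, longitude 19.000° E.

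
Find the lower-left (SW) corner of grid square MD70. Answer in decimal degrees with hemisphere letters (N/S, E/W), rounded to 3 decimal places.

60.000° S, 74.000° E

Field M=12, D=3: +12·20° lon, +3·10° lat → SW at lon 60°, lat -60°.
Square 7, 0: +7·2° lon, +0·1° lat → SW at lon 74°, lat -60°.
latitude 60.000° S, longitude 74.000° E.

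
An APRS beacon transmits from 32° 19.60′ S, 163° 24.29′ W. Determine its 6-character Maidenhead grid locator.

AF87hq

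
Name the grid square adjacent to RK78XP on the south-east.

RK88ao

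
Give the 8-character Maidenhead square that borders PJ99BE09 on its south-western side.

Longitude extended square 0; −1 → -1, wraps to 9, carry into subsquare.
Longitude subsquare b = 1; −1 → 0 = a.
Latitude extended square 9; −1 → 8.

PJ99ae98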